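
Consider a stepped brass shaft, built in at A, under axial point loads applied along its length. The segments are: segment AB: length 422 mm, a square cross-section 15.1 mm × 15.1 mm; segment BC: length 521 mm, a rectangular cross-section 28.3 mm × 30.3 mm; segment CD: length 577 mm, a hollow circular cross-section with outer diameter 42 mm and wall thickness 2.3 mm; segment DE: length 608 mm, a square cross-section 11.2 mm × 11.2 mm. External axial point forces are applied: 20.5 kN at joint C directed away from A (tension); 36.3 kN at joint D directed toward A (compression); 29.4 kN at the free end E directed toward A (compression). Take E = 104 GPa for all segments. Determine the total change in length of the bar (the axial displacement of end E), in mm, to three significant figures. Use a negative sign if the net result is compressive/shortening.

Internal axial forces (sectioning from the free end, tension +): N_DE = -29.4 kN, N_CD = -65.7 kN, N_BC = -45.2 kN, N_AB = -45.2 kN.
A_AB = 228 mm².
A_BC = 857.5 mm².
A_CD = 286.9 mm².
A_DE = 125.4 mm².
δ_AB = -45200·422/(228·104000) = -0.8044 mm
δ_BC = -45200·521/(857.5·104000) = -0.2641 mm
δ_CD = -65700·577/(286.9·104000) = -1.271 mm
δ_DE = -29400·608/(125.4·104000) = -1.37 mm
δ = Σδ_i = -3.709 mm.

-3.71 mm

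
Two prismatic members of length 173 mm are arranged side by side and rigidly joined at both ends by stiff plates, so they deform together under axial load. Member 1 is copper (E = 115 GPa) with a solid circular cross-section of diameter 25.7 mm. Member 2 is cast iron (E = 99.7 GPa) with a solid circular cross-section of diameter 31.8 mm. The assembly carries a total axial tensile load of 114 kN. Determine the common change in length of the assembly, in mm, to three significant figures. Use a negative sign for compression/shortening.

0.142 mm

A_1 = 518.7 mm².
A_2 = 794.2 mm².
Equal strain + equilibrium ⇒ each member carries load in proportion to AE: A₁E₁ = 59660000 N, A₂E₂ = 79180000 N, ΣAE = 138800000 N.
δ = PL/ΣAE = 114000·173/138800000 = 0.142 mm.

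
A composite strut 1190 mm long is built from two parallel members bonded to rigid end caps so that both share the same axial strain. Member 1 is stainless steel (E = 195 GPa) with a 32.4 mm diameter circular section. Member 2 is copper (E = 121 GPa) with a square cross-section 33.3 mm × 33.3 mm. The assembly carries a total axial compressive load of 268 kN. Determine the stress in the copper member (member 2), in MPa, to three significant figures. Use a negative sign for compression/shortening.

A_1 = 824.5 mm².
A_2 = 1109 mm².
Equal strain + equilibrium ⇒ each member carries load in proportion to AE: A₁E₁ = 160800000 N, A₂E₂ = 134200000 N, ΣAE = 294900000 N.
σ₂ = P·E₂/ΣAE = -268000·121000/294900000 = -109.9 MPa.

-110 MPa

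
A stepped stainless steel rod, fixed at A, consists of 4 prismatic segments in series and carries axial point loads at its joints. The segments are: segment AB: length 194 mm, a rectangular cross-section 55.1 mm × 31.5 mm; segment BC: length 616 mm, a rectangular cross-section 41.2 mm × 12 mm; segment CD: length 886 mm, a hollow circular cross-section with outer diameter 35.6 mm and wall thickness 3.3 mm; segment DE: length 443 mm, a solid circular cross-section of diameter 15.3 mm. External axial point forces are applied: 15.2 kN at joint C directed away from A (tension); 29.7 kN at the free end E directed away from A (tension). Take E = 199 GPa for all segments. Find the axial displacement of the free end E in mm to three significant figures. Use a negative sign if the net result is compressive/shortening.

Internal axial forces (sectioning from the free end, tension +): N_DE = 29.7 kN, N_CD = 29.7 kN, N_BC = 44.9 kN, N_AB = 44.9 kN.
A_AB = 1736 mm².
A_BC = 494.4 mm².
A_CD = 334.9 mm².
A_DE = 183.9 mm².
δ_AB = 44900·194/(1736·199000) = 0.02522 mm
δ_BC = 44900·616/(494.4·199000) = 0.2811 mm
δ_CD = 29700·886/(334.9·199000) = 0.3949 mm
δ_DE = 29700·443/(183.9·199000) = 0.3596 mm
δ = Σδ_i = 1.061 mm.

1.06 mm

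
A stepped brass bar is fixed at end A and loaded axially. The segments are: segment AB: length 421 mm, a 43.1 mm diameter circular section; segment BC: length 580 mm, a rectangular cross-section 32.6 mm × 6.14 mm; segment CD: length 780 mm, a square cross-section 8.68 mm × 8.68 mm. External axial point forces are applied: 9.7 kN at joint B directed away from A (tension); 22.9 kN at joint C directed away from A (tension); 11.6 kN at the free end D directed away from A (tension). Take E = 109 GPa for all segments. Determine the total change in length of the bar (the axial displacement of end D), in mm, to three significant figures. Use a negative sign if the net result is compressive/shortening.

Internal axial forces (sectioning from the free end, tension +): N_CD = 11.6 kN, N_BC = 34.5 kN, N_AB = 44.2 kN.
A_AB = 1459 mm².
A_BC = 200.2 mm².
A_CD = 75.34 mm².
δ_AB = 44200·421/(1459·109000) = 0.117 mm
δ_BC = 34500·580/(200.2·109000) = 0.9171 mm
δ_CD = 11600·780/(75.34·109000) = 1.102 mm
δ = Σδ_i = 2.136 mm.

2.14 mm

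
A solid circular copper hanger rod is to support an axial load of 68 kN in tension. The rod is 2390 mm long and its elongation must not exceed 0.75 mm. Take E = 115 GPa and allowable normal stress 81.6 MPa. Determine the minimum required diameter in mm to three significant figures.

49.0 mm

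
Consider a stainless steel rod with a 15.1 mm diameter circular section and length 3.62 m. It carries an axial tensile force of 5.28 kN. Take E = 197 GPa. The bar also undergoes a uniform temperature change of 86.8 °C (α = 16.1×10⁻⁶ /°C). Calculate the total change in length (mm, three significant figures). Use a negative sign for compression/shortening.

A = 179.1 mm².
δ_mech = NL/(AE) = 5280·3620/(179.1·197000) = 0.5418 mm.
δ_thermal = αLΔT = 16.1e-6·3620·86.8 = 5.059 mm.
δ = δ_mech + δ_thermal = 5.601 mm.

5.60 mm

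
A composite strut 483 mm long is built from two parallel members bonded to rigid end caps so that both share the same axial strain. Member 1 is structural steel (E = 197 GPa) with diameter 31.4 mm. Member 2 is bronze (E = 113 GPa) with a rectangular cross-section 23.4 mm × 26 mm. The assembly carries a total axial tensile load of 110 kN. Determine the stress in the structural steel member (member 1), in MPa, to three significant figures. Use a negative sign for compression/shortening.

97.9 MPa

A_1 = 774.4 mm².
A_2 = 608.4 mm².
Equal strain + equilibrium ⇒ each member carries load in proportion to AE: A₁E₁ = 152600000 N, A₂E₂ = 68750000 N, ΣAE = 221300000 N.
σ₁ = P·E₁/ΣAE = 110000·197000/221300000 = 97.92 MPa.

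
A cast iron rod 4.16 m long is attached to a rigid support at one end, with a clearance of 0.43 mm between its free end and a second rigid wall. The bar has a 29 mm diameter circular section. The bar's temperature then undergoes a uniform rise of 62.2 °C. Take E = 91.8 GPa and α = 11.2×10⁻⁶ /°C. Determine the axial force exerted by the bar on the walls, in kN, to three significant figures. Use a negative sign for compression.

-36.0 kN

Free thermal expansion αLΔT = 11.2e-6 · 4160 · 62.2 = 2.898 mm.
The walls engage after the gap closes; constrained expansion = 2.898 − 0.43 = 2.468 mm.
The walls impose strain ε = −(2.468)/4160 = -5.9327e-04; σ = Eε = 91800 · -5.9327e-04 = -54.46 MPa.
Wall reaction R = σ·A = -54.46·660.5 = -35970 N = -35.97 kN.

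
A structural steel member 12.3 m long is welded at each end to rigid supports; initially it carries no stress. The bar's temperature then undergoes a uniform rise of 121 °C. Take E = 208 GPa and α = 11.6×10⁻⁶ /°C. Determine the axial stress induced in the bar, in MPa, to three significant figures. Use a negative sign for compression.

Free thermal expansion αLΔT = 11.6e-6 · 12300 · 121 = 17.26 mm.
The walls impose strain ε = −(17.26)/12300 = -1.4036e-03; σ = Eε = 208000 · -1.4036e-03 = -291.9 MPa.

-292 MPa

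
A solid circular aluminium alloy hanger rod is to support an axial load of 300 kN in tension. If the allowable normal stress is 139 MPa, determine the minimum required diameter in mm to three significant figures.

Required area A ≥ P/σ_allow = 300000/139 = 2158 mm².
For a solid circular section, d ≥ √(4A/π) = 52.42 mm.

52.4 mm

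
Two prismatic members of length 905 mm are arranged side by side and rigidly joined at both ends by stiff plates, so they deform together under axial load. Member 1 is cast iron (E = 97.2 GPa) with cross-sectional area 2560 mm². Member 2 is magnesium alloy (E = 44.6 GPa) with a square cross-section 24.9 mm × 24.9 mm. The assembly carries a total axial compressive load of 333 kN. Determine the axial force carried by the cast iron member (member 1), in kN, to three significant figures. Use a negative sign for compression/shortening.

-300 kN

A_2 = 620 mm².
Equal strain + equilibrium ⇒ each member carries load in proportion to AE: A₁E₁ = 248800000 N, A₂E₂ = 27650000 N, ΣAE = 276500000 N.
F₁ = P·A₁E₁/ΣAE = -333000·248800000/276500000 = -299700 N.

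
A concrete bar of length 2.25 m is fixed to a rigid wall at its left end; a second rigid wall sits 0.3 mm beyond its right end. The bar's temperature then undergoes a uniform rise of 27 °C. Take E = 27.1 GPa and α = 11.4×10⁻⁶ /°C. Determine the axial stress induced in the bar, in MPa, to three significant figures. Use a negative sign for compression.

Free thermal expansion αLΔT = 11.4e-6 · 2250 · 27 = 0.6925 mm.
The walls engage after the gap closes; constrained expansion = 0.6925 − 0.3 = 0.3926 mm.
The walls impose strain ε = −(0.3926)/2250 = -1.7447e-04; σ = Eε = 27100 · -1.7447e-04 = -4.728 MPa.

-4.73 MPa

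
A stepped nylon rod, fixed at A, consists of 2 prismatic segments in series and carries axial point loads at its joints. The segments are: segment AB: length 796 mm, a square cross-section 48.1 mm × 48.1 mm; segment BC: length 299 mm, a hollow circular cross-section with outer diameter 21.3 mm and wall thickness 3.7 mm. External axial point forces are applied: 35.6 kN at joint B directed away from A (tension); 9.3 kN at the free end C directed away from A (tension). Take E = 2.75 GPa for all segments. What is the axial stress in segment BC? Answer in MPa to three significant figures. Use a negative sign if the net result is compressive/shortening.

Internal axial forces (sectioning from the free end, tension +): N_BC = 9.3 kN, N_AB = 44.9 kN.
A_BC = 204.6 mm².
σ_BC = N_BC/A_BC = 9300/204.6 = 45.46 MPa.

45.5 MPa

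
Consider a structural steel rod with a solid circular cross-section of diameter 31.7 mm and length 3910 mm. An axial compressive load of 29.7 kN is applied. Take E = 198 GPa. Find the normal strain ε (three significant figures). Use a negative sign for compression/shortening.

-1.90e-04

A = 789.2 mm².
σ = N/A = -37.63 MPa; ε = σ/E = -37.63/198000 = -1.901e-04.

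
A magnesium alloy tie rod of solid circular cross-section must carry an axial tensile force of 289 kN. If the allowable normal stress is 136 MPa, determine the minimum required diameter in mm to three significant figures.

52.0 mm

Required area A ≥ P/σ_allow = 289000/136 = 2125 mm².
For a solid circular section, d ≥ √(4A/π) = 52.02 mm.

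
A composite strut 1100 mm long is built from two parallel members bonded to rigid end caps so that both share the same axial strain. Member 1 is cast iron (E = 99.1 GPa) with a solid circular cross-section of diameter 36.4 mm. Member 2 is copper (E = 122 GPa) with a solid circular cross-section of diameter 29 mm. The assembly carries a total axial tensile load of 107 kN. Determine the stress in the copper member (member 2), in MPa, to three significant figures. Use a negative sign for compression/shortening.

71.1 MPa

A_1 = 1041 mm².
A_2 = 660.5 mm².
Equal strain + equilibrium ⇒ each member carries load in proportion to AE: A₁E₁ = 103100000 N, A₂E₂ = 80580000 N, ΣAE = 183700000 N.
σ₂ = P·E₂/ΣAE = 107000·122000/183700000 = 71.06 MPa.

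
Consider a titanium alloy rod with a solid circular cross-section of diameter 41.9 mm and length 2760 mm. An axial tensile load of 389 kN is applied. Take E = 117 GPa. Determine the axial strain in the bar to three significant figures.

0.00241

A = 1379 mm².
σ = N/A = 282.1 MPa; ε = σ/E = 282.1/117000 = 2.411e-03.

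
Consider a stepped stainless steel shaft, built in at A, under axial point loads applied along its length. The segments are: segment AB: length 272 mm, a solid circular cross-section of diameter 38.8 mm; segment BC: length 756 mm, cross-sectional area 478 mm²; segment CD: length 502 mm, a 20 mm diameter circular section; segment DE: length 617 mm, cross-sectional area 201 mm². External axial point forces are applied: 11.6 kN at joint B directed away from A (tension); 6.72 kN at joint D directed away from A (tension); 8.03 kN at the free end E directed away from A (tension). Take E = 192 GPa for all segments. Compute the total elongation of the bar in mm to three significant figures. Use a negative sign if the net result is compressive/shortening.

0.404 mm

Internal axial forces (sectioning from the free end, tension +): N_DE = 8.03 kN, N_CD = 14.75 kN, N_BC = 14.75 kN, N_AB = 26.35 kN.
A_AB = 1182 mm².
A_CD = 314.2 mm².
δ_AB = 26350·272/(1182·192000) = 0.03157 mm
δ_BC = 14750·756/(478·192000) = 0.1215 mm
δ_CD = 14750·502/(314.2·192000) = 0.1228 mm
δ_DE = 8030·617/(201·192000) = 0.1284 mm
δ = Σδ_i = 0.4042 mm.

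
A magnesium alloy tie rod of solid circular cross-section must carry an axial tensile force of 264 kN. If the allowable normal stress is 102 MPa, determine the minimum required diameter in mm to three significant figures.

57.4 mm

Required area A ≥ P/σ_allow = 264000/102 = 2588 mm².
For a solid circular section, d ≥ √(4A/π) = 57.41 mm.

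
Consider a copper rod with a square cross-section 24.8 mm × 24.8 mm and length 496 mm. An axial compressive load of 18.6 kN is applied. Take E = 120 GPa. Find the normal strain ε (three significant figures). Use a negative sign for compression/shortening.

-2.52e-04

A = 615 mm².
σ = N/A = -30.24 MPa; ε = σ/E = -30.24/120000 = -2.520e-04.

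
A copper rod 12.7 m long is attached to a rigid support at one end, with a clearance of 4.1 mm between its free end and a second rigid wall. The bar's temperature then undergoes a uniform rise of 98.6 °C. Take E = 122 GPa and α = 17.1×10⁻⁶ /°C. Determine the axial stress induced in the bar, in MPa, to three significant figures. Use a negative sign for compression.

Free thermal expansion αLΔT = 17.1e-6 · 12700 · 98.6 = 21.41 mm.
The walls engage after the gap closes; constrained expansion = 21.41 − 4.1 = 17.31 mm.
The walls impose strain ε = −(17.31)/12700 = -1.3632e-03; σ = Eε = 122000 · -1.3632e-03 = -166.3 MPa.

-166 MPa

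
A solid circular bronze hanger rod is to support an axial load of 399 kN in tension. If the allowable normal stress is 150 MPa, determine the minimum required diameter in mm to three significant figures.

58.2 mm

Required area A ≥ P/σ_allow = 399000/150 = 2660 mm².
For a solid circular section, d ≥ √(4A/π) = 58.2 mm.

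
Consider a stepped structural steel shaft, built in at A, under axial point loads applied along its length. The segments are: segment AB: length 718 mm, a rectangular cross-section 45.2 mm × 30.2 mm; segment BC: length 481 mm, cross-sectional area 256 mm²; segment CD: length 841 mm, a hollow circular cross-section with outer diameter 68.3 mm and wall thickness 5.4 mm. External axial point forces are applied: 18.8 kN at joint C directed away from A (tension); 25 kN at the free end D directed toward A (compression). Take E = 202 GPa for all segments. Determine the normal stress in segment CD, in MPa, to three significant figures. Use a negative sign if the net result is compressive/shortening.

-23.4 MPa

Internal axial forces (sectioning from the free end, tension +): N_CD = -25 kN, N_BC = -6.2 kN, N_AB = -6.2 kN.
A_CD = 1067 mm².
σ_CD = N_CD/A_CD = -25000/1067 = -23.43 MPa.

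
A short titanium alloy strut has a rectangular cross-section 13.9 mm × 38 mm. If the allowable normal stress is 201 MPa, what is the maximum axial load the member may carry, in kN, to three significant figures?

106 kN

A = 528.2 mm².
P_max = σ_allow · A = 201 · 528.2 = 106200 N = 106.2 kN.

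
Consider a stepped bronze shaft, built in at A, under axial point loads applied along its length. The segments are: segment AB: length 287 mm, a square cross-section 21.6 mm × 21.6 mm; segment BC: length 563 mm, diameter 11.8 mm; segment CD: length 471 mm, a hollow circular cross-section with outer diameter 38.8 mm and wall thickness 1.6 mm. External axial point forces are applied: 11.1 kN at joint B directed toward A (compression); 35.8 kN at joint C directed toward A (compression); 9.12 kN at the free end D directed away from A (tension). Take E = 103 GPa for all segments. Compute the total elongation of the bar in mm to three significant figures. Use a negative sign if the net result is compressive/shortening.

Internal axial forces (sectioning from the free end, tension +): N_CD = 9.12 kN, N_BC = -26.68 kN, N_AB = -37.78 kN.
A_AB = 466.6 mm².
A_BC = 109.4 mm².
A_CD = 187 mm².
δ_AB = -37780·287/(466.6·103000) = -0.2256 mm
δ_BC = -26680·563/(109.4·103000) = -1.334 mm
δ_CD = 9120·471/(187·103000) = 0.223 mm
δ = Σδ_i = -1.336 mm.

-1.34 mm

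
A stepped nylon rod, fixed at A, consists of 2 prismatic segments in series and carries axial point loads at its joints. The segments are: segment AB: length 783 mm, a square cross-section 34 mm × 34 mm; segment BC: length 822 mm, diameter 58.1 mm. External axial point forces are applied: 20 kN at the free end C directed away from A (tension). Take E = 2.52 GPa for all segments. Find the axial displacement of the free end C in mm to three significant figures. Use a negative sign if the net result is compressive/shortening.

Internal axial forces (sectioning from the free end, tension +): N_BC = 20 kN, N_AB = 20 kN.
A_AB = 1156 mm².
A_BC = 2651 mm².
δ_AB = 20000·783/(1156·2520) = 5.376 mm
δ_BC = 20000·822/(2651·2520) = 2.461 mm
δ = Σδ_i = 7.836 mm.

7.84 mm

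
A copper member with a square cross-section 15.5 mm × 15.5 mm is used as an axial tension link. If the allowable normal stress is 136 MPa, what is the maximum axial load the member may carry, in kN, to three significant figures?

32.7 kN

A = 240.2 mm².
P_max = σ_allow · A = 136 · 240.2 = 32670 N = 32.67 kN.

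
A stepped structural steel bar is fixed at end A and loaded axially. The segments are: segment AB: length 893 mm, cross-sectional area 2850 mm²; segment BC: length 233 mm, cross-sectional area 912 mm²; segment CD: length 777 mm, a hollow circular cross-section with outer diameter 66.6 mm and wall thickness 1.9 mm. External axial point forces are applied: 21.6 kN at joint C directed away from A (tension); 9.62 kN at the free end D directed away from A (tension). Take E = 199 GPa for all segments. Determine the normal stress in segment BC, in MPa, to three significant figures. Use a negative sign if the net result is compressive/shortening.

34.2 MPa

Internal axial forces (sectioning from the free end, tension +): N_CD = 9.62 kN, N_BC = 31.22 kN, N_AB = 31.22 kN.
σ_BC = N_BC/A_BC = 31220/912 = 34.23 MPa.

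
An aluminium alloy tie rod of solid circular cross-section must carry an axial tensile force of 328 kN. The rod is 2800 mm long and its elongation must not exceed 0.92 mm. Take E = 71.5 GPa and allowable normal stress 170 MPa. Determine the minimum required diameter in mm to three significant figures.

Required area A ≥ P/σ_allow = 328000/170 = 1929 mm².
For a solid circular section, d ≥ √(4A/π) = 49.56 mm.
Elongation limit: A ≥ PL/(Eδ_allow) = 328000·2800/(71500·0.92) = 13960 mm² ⇒ d ≥ 133.3 mm.
The elongation limit governs.

133 mm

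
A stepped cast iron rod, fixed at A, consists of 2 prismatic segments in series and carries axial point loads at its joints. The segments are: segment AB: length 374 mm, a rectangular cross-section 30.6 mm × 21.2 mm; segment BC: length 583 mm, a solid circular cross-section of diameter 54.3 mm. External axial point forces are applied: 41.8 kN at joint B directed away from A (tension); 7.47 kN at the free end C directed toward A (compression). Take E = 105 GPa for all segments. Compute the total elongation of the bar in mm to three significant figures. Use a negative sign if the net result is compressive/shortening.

0.171 mm

Internal axial forces (sectioning from the free end, tension +): N_BC = -7.47 kN, N_AB = 34.33 kN.
A_AB = 648.7 mm².
A_BC = 2316 mm².
δ_AB = 34330·374/(648.7·105000) = 0.1885 mm
δ_BC = -7470·583/(2316·105000) = -0.01791 mm
δ = Σδ_i = 0.1706 mm.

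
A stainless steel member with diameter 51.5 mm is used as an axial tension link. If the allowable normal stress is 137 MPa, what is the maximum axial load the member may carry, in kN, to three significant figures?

285 kN

A = 2083 mm².
P_max = σ_allow · A = 137 · 2083 = 285400 N = 285.4 kN.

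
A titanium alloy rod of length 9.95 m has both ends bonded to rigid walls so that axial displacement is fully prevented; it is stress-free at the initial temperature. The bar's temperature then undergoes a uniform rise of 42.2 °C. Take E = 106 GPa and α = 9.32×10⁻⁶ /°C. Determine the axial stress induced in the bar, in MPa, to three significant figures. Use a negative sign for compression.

Free thermal expansion αLΔT = 9.32e-6 · 9950 · 42.2 = 3.913 mm.
The walls impose strain ε = −(3.913)/9950 = -3.9330e-04; σ = Eε = 106000 · -3.9330e-04 = -41.69 MPa.

-41.7 MPa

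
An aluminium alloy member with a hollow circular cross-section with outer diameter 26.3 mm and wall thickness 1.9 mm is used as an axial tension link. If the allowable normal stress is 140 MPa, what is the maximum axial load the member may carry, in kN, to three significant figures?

A = 145.6 mm².
P_max = σ_allow · A = 140 · 145.6 = 20390 N = 20.39 kN.

20.4 kN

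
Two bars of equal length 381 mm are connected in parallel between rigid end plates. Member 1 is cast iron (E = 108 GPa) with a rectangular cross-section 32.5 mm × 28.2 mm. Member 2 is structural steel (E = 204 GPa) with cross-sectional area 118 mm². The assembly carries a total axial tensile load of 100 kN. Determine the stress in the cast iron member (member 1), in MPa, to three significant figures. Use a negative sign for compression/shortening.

A_1 = 916.5 mm².
Equal strain + equilibrium ⇒ each member carries load in proportion to AE: A₁E₁ = 98980000 N, A₂E₂ = 24070000 N, ΣAE = 123100000 N.
σ₁ = P·E₁/ΣAE = 100000·108000/123100000 = 87.77 MPa.

87.8 MPa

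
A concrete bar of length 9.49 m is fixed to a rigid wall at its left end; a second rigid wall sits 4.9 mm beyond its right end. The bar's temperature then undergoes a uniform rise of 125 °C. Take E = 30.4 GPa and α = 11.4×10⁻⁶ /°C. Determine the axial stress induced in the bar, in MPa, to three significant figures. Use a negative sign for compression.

Free thermal expansion αLΔT = 11.4e-6 · 9490 · 125 = 13.52 mm.
The walls engage after the gap closes; constrained expansion = 13.52 − 4.9 = 8.623 mm.
The walls impose strain ε = −(8.623)/9490 = -9.0867e-04; σ = Eε = 30400 · -9.0867e-04 = -27.62 MPa.

-27.6 MPa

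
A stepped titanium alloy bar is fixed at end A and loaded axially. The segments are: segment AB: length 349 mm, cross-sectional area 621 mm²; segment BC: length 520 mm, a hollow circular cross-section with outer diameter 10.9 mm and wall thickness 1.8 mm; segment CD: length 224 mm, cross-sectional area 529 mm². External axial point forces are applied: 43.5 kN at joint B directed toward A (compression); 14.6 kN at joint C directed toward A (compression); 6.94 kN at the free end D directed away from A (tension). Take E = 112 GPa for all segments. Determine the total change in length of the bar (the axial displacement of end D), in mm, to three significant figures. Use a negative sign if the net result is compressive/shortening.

-0.922 mm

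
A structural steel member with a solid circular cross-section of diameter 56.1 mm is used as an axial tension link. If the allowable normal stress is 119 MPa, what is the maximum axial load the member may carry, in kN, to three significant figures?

A = 2472 mm².
P_max = σ_allow · A = 119 · 2472 = 294100 N = 294.1 kN.

294 kN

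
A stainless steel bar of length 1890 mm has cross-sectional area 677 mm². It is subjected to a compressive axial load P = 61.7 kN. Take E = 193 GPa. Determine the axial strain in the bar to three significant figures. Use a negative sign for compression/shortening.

-4.72e-04

σ = N/A = -91.14 MPa; ε = σ/E = -91.14/193000 = -4.722e-04.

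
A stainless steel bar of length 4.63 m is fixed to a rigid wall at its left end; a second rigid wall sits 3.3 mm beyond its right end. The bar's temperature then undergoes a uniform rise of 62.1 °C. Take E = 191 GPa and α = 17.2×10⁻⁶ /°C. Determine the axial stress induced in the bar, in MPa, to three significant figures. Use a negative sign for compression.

Free thermal expansion αLΔT = 17.2e-6 · 4630 · 62.1 = 4.945 mm.
The walls engage after the gap closes; constrained expansion = 4.945 − 3.3 = 1.645 mm.
The walls impose strain ε = −(1.645)/4630 = -3.5538e-04; σ = Eε = 191000 · -3.5538e-04 = -67.88 MPa.

-67.9 MPa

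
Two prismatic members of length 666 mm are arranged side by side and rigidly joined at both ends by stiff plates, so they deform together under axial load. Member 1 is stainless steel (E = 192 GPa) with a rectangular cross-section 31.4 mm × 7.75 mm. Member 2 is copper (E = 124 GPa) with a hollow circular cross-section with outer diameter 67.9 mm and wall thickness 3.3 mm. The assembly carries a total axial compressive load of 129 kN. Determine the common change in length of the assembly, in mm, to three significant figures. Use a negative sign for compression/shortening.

A_1 = 243.3 mm².
A_2 = 669.7 mm².
Equal strain + equilibrium ⇒ each member carries load in proportion to AE: A₁E₁ = 46720000 N, A₂E₂ = 83050000 N, ΣAE = 129800000 N.
δ = PL/ΣAE = -129000·666/129800000 = -0.6621 mm.

-0.662 mm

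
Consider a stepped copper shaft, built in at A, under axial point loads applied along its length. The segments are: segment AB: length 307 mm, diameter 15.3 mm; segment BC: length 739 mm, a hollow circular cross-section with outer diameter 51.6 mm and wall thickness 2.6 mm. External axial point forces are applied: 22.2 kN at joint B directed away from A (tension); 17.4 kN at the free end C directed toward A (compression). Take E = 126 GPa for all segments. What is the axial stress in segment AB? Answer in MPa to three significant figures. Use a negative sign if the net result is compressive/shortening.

Internal axial forces (sectioning from the free end, tension +): N_BC = -17.4 kN, N_AB = 4.8 kN.
A_AB = 183.9 mm².
σ_AB = N_AB/A_AB = 4800/183.9 = 26.11 MPa.

26.1 MPa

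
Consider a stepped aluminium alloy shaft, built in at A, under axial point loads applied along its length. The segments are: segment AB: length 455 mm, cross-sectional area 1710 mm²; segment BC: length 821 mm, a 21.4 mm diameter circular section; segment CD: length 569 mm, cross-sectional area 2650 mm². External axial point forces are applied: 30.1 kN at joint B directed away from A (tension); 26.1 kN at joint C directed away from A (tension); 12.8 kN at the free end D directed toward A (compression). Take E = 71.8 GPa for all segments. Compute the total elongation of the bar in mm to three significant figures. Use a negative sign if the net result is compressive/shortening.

Internal axial forces (sectioning from the free end, tension +): N_CD = -12.8 kN, N_BC = 13.3 kN, N_AB = 43.4 kN.
A_BC = 359.7 mm².
δ_AB = 43400·455/(1710·71800) = 0.1608 mm
δ_BC = 13300·821/(359.7·71800) = 0.4228 mm
δ_CD = -12800·569/(2650·71800) = -0.03828 mm
δ = Σδ_i = 0.5454 mm.

0.545 mm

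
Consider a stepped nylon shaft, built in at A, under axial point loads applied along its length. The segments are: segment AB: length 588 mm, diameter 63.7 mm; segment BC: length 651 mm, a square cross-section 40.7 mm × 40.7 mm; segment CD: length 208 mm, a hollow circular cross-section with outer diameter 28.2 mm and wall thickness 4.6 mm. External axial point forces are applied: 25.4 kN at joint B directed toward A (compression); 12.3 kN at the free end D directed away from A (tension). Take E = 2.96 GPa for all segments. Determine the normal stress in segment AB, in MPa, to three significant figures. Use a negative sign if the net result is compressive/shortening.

-4.11 MPa

Internal axial forces (sectioning from the free end, tension +): N_CD = 12.3 kN, N_BC = 12.3 kN, N_AB = -13.1 kN.
A_AB = 3187 mm².
σ_AB = N_AB/A_AB = -13100/3187 = -4.111 MPa.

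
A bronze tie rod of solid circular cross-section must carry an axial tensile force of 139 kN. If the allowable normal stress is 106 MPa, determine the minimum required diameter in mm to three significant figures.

Required area A ≥ P/σ_allow = 139000/106 = 1311 mm².
For a solid circular section, d ≥ √(4A/π) = 40.86 mm.

40.9 mm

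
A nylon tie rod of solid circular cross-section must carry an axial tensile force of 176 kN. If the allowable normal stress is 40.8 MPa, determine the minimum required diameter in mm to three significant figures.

74.1 mm

Required area A ≥ P/σ_allow = 176000/40.8 = 4314 mm².
For a solid circular section, d ≥ √(4A/π) = 74.11 mm.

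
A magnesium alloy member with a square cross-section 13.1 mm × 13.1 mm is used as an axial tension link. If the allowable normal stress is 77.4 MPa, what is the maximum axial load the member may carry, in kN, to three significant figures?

13.3 kN

A = 171.6 mm².
P_max = σ_allow · A = 77.4 · 171.6 = 13280 N = 13.28 kN.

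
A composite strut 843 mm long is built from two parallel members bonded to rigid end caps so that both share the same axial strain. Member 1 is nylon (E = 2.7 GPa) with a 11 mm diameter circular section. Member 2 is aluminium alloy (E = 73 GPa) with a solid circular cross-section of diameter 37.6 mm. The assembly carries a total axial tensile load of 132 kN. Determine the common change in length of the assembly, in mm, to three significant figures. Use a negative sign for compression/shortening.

1.37 mm

A_1 = 95.03 mm².
A_2 = 1110 mm².
Equal strain + equilibrium ⇒ each member carries load in proportion to AE: A₁E₁ = 256600 N, A₂E₂ = 81060000 N, ΣAE = 81310000 N.
δ = PL/ΣAE = 132000·843/81310000 = 1.368 mm.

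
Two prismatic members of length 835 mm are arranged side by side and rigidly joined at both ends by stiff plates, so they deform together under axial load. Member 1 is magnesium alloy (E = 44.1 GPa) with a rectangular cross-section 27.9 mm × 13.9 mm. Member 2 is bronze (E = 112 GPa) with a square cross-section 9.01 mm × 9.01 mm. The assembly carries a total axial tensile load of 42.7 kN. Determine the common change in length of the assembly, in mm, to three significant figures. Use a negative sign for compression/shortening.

A_1 = 387.8 mm².
A_2 = 81.18 mm².
Equal strain + equilibrium ⇒ each member carries load in proportion to AE: A₁E₁ = 17100000 N, A₂E₂ = 9092000 N, ΣAE = 26190000 N.
δ = PL/ΣAE = 42700·835/26190000 = 1.361 mm.

1.36 mm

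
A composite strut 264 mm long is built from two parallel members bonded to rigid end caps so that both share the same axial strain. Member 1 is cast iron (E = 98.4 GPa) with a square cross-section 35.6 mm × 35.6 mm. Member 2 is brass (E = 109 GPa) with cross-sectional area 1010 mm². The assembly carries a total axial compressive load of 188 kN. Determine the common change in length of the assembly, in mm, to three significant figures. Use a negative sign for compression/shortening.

-0.211 mm

A_1 = 1267 mm².
Equal strain + equilibrium ⇒ each member carries load in proportion to AE: A₁E₁ = 124700000 N, A₂E₂ = 110100000 N, ΣAE = 234800000 N.
δ = PL/ΣAE = -188000·264/234800000 = -0.2114 mm.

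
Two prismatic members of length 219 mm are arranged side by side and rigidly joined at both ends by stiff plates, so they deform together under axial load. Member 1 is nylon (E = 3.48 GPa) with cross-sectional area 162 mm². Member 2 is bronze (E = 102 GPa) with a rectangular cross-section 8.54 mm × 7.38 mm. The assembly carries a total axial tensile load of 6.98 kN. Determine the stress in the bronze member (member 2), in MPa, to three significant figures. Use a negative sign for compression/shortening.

102 MPa

A_2 = 63.03 mm².
Equal strain + equilibrium ⇒ each member carries load in proportion to AE: A₁E₁ = 563800 N, A₂E₂ = 6429000 N, ΣAE = 6992000 N.
σ₂ = P·E₂/ΣAE = 6980·102000/6992000 = 101.8 MPa.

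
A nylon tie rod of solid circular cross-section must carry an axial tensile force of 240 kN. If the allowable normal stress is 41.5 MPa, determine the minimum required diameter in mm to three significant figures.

85.8 mm

Required area A ≥ P/σ_allow = 240000/41.5 = 5783 mm².
For a solid circular section, d ≥ √(4A/π) = 85.81 mm.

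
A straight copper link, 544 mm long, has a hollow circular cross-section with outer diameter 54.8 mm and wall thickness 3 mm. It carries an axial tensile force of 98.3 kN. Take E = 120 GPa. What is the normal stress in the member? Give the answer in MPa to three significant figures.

A = 488.2 mm².
σ = N/A = 98300/488.2 = 201.4 MPa.

201 MPa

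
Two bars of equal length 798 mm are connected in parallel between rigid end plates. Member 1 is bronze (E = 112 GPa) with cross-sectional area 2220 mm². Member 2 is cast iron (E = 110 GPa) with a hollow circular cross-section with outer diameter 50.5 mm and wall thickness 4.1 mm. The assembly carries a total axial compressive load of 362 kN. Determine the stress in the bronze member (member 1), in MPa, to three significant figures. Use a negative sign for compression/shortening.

A_2 = 597.7 mm².
Equal strain + equilibrium ⇒ each member carries load in proportion to AE: A₁E₁ = 248600000 N, A₂E₂ = 65740000 N, ΣAE = 314400000 N.
σ₁ = P·E₁/ΣAE = -362000·112000/314400000 = -129 MPa.

-129 MPa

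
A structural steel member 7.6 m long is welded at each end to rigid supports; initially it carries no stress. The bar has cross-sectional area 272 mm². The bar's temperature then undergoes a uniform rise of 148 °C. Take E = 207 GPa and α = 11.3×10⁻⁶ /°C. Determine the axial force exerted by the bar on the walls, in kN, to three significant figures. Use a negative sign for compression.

-94.2 kN

Free thermal expansion αLΔT = 11.3e-6 · 7600 · 148 = 12.71 mm.
The walls impose strain ε = −(12.71)/7600 = -1.6724e-03; σ = Eε = 207000 · -1.6724e-03 = -346.2 MPa.
Wall reaction R = σ·A = -346.2·272 = -94160 N = -94.16 kN.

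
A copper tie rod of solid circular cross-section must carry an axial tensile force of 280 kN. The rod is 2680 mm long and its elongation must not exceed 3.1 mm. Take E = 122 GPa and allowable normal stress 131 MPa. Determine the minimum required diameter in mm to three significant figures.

52.2 mm

Required area A ≥ P/σ_allow = 280000/131 = 2137 mm².
For a solid circular section, d ≥ √(4A/π) = 52.17 mm.
Elongation limit: A ≥ PL/(Eδ_allow) = 280000·2680/(122000·3.1) = 1984 mm² ⇒ d ≥ 50.26 mm.
The stress limit governs.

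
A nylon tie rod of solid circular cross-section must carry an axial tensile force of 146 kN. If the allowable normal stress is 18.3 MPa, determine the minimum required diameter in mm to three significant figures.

101 mm

Required area A ≥ P/σ_allow = 146000/18.3 = 7978 mm².
For a solid circular section, d ≥ √(4A/π) = 100.8 mm.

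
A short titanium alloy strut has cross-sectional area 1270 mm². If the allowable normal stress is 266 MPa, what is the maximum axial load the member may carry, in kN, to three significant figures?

P_max = σ_allow · A = 266 · 1270 = 337800 N = 337.8 kN.

338 kN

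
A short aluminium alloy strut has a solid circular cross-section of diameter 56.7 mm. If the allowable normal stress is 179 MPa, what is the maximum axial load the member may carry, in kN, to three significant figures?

A = 2525 mm².
P_max = σ_allow · A = 179 · 2525 = 452000 N = 452 kN.

452 kN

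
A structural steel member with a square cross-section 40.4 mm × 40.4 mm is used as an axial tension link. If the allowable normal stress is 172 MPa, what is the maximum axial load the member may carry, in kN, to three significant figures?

281 kN

A = 1632 mm².
P_max = σ_allow · A = 172 · 1632 = 280700 N = 280.7 kN.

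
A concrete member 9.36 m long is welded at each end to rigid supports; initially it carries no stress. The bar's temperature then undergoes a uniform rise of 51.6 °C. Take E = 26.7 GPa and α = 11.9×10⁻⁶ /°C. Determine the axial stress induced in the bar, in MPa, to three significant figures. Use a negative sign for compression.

Free thermal expansion αLΔT = 11.9e-6 · 9360 · 51.6 = 5.747 mm.
The walls impose strain ε = −(5.747)/9360 = -6.1404e-04; σ = Eε = 26700 · -6.1404e-04 = -16.39 MPa.

-16.4 MPa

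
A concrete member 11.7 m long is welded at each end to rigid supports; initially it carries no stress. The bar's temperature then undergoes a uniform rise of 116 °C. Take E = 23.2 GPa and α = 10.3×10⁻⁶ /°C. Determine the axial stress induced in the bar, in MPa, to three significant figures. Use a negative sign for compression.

-27.7 MPa

Free thermal expansion αLΔT = 10.3e-6 · 11700 · 116 = 13.98 mm.
The walls impose strain ε = −(13.98)/11700 = -1.1948e-03; σ = Eε = 23200 · -1.1948e-03 = -27.72 MPa.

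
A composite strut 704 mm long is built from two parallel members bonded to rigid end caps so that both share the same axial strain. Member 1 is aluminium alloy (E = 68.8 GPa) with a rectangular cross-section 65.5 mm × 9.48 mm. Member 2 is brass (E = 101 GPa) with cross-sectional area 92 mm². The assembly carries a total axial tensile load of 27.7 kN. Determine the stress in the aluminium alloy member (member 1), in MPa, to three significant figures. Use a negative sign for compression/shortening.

A_1 = 620.9 mm².
Equal strain + equilibrium ⇒ each member carries load in proportion to AE: A₁E₁ = 42720000 N, A₂E₂ = 9292000 N, ΣAE = 52010000 N.
σ₁ = P·E₁/ΣAE = 27700·68800/52010000 = 36.64 MPa.

36.6 MPa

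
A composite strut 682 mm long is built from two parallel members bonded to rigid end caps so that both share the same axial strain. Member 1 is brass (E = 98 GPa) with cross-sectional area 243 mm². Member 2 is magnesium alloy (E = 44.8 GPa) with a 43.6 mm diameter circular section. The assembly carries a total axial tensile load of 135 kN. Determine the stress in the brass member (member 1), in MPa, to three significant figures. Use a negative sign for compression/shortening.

A_2 = 1493 mm².
Equal strain + equilibrium ⇒ each member carries load in proportion to AE: A₁E₁ = 23810000 N, A₂E₂ = 66890000 N, ΣAE = 90700000 N.
σ₁ = P·E₁/ΣAE = 135000·98000/90700000 = 145.9 MPa.

146 MPa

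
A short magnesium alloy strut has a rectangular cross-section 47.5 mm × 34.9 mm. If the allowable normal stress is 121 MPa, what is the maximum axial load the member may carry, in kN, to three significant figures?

A = 1658 mm².
P_max = σ_allow · A = 121 · 1658 = 200600 N = 200.6 kN.

201 kN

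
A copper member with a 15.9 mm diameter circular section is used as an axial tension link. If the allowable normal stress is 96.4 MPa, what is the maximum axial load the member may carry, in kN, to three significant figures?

19.1 kN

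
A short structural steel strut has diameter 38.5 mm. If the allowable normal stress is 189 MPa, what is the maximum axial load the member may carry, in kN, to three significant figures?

A = 1164 mm².
P_max = σ_allow · A = 189 · 1164 = 220000 N = 220 kN.

220 kN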